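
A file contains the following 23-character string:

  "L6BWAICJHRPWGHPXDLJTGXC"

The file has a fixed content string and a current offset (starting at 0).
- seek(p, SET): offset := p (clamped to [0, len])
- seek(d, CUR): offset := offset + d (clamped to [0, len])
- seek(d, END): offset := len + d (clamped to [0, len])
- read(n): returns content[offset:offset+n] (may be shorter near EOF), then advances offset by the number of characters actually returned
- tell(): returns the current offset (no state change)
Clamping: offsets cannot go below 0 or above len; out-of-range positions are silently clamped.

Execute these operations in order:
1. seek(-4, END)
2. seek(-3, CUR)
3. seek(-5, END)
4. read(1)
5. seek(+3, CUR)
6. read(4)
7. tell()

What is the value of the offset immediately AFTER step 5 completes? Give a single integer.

Answer: 22

Derivation:
After 1 (seek(-4, END)): offset=19
After 2 (seek(-3, CUR)): offset=16
After 3 (seek(-5, END)): offset=18
After 4 (read(1)): returned 'J', offset=19
After 5 (seek(+3, CUR)): offset=22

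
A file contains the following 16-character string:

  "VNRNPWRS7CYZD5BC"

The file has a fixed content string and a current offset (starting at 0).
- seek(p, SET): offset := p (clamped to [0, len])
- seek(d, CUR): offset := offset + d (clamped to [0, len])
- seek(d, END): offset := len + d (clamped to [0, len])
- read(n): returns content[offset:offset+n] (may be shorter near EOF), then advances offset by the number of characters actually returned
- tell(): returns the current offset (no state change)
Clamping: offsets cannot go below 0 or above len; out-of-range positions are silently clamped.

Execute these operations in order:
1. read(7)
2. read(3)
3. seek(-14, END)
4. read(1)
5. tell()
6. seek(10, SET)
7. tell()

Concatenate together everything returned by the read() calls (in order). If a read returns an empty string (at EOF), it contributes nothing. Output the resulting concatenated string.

After 1 (read(7)): returned 'VNRNPWR', offset=7
After 2 (read(3)): returned 'S7C', offset=10
After 3 (seek(-14, END)): offset=2
After 4 (read(1)): returned 'R', offset=3
After 5 (tell()): offset=3
After 6 (seek(10, SET)): offset=10
After 7 (tell()): offset=10

Answer: VNRNPWRS7CR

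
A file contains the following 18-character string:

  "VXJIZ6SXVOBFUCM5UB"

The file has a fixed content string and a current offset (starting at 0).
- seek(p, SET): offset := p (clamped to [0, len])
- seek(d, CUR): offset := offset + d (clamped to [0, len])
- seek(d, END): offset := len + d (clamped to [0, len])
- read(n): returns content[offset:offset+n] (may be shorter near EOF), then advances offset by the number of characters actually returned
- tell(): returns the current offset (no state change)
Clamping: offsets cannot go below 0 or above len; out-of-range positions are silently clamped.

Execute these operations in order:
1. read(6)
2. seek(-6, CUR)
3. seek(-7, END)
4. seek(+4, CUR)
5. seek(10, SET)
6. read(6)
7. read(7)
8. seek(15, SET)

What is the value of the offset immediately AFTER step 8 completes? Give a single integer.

After 1 (read(6)): returned 'VXJIZ6', offset=6
After 2 (seek(-6, CUR)): offset=0
After 3 (seek(-7, END)): offset=11
After 4 (seek(+4, CUR)): offset=15
After 5 (seek(10, SET)): offset=10
After 6 (read(6)): returned 'BFUCM5', offset=16
After 7 (read(7)): returned 'UB', offset=18
After 8 (seek(15, SET)): offset=15

Answer: 15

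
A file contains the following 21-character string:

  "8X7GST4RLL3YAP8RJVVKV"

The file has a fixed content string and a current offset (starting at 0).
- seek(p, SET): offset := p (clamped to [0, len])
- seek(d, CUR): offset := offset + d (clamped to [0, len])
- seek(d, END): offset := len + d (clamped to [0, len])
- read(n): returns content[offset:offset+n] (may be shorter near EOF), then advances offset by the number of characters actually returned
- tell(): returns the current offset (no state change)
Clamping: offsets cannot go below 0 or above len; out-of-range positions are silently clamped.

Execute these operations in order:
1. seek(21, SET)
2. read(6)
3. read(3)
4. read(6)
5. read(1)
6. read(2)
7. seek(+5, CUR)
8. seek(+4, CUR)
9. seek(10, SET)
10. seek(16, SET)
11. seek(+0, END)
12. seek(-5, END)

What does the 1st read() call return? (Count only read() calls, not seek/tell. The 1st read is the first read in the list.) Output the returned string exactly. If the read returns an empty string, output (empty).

Answer: (empty)

Derivation:
After 1 (seek(21, SET)): offset=21
After 2 (read(6)): returned '', offset=21
After 3 (read(3)): returned '', offset=21
After 4 (read(6)): returned '', offset=21
After 5 (read(1)): returned '', offset=21
After 6 (read(2)): returned '', offset=21
After 7 (seek(+5, CUR)): offset=21
After 8 (seek(+4, CUR)): offset=21
After 9 (seek(10, SET)): offset=10
After 10 (seek(16, SET)): offset=16
After 11 (seek(+0, END)): offset=21
After 12 (seek(-5, END)): offset=16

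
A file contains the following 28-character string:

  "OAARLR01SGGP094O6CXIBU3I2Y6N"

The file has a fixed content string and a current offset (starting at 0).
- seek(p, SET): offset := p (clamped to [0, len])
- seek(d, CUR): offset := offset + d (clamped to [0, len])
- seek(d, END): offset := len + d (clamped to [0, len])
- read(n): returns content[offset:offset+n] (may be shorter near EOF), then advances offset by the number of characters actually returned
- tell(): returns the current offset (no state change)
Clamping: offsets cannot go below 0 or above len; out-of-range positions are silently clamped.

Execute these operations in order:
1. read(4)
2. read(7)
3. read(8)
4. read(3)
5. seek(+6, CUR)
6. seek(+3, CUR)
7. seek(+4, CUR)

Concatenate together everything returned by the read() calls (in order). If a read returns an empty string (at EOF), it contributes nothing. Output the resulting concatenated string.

After 1 (read(4)): returned 'OAAR', offset=4
After 2 (read(7)): returned 'LR01SGG', offset=11
After 3 (read(8)): returned 'P094O6CX', offset=19
After 4 (read(3)): returned 'IBU', offset=22
After 5 (seek(+6, CUR)): offset=28
After 6 (seek(+3, CUR)): offset=28
After 7 (seek(+4, CUR)): offset=28

Answer: OAARLR01SGGP094O6CXIBU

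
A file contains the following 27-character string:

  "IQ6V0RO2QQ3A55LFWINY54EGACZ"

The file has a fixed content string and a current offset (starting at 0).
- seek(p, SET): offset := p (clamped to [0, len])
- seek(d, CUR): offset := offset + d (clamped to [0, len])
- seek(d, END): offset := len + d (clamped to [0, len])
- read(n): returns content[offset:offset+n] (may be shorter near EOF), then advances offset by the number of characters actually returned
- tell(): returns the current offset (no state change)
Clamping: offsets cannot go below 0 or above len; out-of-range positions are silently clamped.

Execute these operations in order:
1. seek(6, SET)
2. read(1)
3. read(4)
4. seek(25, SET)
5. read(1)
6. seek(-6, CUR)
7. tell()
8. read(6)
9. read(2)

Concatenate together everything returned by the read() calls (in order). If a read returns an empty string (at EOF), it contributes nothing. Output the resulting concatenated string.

After 1 (seek(6, SET)): offset=6
After 2 (read(1)): returned 'O', offset=7
After 3 (read(4)): returned '2QQ3', offset=11
After 4 (seek(25, SET)): offset=25
After 5 (read(1)): returned 'C', offset=26
After 6 (seek(-6, CUR)): offset=20
After 7 (tell()): offset=20
After 8 (read(6)): returned '54EGAC', offset=26
After 9 (read(2)): returned 'Z', offset=27

Answer: O2QQ3C54EGACZ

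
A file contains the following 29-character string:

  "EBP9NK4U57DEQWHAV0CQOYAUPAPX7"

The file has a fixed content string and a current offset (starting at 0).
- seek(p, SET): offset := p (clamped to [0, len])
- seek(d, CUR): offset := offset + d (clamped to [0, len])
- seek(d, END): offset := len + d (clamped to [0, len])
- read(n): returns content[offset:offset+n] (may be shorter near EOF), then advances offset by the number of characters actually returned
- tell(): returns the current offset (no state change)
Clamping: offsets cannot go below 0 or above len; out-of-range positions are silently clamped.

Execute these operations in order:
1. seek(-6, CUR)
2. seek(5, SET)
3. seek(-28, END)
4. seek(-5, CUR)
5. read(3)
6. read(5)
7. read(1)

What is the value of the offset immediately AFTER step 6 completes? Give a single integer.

Answer: 8

Derivation:
After 1 (seek(-6, CUR)): offset=0
After 2 (seek(5, SET)): offset=5
After 3 (seek(-28, END)): offset=1
After 4 (seek(-5, CUR)): offset=0
After 5 (read(3)): returned 'EBP', offset=3
After 6 (read(5)): returned '9NK4U', offset=8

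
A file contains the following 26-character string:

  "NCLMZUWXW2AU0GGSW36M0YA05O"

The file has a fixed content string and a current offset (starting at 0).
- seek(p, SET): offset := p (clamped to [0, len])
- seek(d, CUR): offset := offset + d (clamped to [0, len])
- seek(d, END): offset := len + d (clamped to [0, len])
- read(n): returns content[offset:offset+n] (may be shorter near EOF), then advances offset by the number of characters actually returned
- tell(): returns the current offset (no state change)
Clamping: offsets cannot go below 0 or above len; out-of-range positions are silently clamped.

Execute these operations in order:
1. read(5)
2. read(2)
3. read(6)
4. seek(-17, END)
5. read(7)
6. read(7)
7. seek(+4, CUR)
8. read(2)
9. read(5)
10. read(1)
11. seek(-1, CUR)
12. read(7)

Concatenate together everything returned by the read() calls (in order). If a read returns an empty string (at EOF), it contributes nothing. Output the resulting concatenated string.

Answer: NCLMZUWXW2AU02AU0GGSW36M0YAO

Derivation:
After 1 (read(5)): returned 'NCLMZ', offset=5
After 2 (read(2)): returned 'UW', offset=7
After 3 (read(6)): returned 'XW2AU0', offset=13
After 4 (seek(-17, END)): offset=9
After 5 (read(7)): returned '2AU0GGS', offset=16
After 6 (read(7)): returned 'W36M0YA', offset=23
After 7 (seek(+4, CUR)): offset=26
After 8 (read(2)): returned '', offset=26
After 9 (read(5)): returned '', offset=26
After 10 (read(1)): returned '', offset=26
After 11 (seek(-1, CUR)): offset=25
After 12 (read(7)): returned 'O', offset=26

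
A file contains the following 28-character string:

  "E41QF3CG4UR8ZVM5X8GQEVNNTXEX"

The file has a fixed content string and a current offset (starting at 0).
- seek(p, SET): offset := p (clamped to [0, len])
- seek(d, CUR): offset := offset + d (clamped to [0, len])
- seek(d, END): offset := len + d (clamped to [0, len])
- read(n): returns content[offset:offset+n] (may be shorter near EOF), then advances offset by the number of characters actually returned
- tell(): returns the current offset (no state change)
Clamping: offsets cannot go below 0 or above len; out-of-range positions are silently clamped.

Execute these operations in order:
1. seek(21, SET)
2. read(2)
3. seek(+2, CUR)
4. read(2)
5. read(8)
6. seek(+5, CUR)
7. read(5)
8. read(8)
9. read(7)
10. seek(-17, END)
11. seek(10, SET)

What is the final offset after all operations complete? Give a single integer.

After 1 (seek(21, SET)): offset=21
After 2 (read(2)): returned 'VN', offset=23
After 3 (seek(+2, CUR)): offset=25
After 4 (read(2)): returned 'XE', offset=27
After 5 (read(8)): returned 'X', offset=28
After 6 (seek(+5, CUR)): offset=28
After 7 (read(5)): returned '', offset=28
After 8 (read(8)): returned '', offset=28
After 9 (read(7)): returned '', offset=28
After 10 (seek(-17, END)): offset=11
After 11 (seek(10, SET)): offset=10

Answer: 10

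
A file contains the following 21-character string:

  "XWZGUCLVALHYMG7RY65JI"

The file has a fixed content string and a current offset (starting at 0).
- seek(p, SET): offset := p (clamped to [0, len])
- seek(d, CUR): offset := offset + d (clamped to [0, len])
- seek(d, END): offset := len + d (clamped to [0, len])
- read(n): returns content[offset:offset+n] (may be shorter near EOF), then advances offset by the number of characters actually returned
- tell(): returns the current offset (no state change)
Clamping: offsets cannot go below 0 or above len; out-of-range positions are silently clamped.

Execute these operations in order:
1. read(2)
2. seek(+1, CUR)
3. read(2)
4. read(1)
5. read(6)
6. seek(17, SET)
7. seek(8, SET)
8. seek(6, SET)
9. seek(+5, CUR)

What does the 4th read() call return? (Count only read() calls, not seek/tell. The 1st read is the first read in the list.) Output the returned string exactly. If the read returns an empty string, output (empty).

Answer: LVALHY

Derivation:
After 1 (read(2)): returned 'XW', offset=2
After 2 (seek(+1, CUR)): offset=3
After 3 (read(2)): returned 'GU', offset=5
After 4 (read(1)): returned 'C', offset=6
After 5 (read(6)): returned 'LVALHY', offset=12
After 6 (seek(17, SET)): offset=17
After 7 (seek(8, SET)): offset=8
After 8 (seek(6, SET)): offset=6
After 9 (seek(+5, CUR)): offset=11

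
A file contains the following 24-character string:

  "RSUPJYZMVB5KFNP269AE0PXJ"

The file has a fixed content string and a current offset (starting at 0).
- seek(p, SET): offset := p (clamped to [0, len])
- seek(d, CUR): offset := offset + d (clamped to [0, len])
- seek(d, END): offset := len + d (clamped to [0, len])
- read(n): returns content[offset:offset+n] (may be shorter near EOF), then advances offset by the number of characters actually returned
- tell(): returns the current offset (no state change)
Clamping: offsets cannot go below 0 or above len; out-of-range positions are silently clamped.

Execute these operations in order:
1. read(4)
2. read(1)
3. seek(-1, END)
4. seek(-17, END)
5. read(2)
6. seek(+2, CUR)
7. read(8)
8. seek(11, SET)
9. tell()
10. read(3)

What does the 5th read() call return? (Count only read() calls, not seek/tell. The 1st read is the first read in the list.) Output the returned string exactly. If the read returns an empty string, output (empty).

After 1 (read(4)): returned 'RSUP', offset=4
After 2 (read(1)): returned 'J', offset=5
After 3 (seek(-1, END)): offset=23
After 4 (seek(-17, END)): offset=7
After 5 (read(2)): returned 'MV', offset=9
After 6 (seek(+2, CUR)): offset=11
After 7 (read(8)): returned 'KFNP269A', offset=19
After 8 (seek(11, SET)): offset=11
After 9 (tell()): offset=11
After 10 (read(3)): returned 'KFN', offset=14

Answer: KFN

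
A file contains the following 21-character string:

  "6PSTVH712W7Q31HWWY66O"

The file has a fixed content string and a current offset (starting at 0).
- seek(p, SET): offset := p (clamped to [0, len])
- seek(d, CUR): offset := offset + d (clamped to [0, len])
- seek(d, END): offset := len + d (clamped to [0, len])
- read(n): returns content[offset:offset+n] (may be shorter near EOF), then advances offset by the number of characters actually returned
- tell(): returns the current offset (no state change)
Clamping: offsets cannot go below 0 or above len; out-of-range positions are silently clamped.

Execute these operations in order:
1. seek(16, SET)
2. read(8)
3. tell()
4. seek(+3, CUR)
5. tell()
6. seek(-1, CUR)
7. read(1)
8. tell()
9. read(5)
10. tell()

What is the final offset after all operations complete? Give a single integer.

Answer: 21

Derivation:
After 1 (seek(16, SET)): offset=16
After 2 (read(8)): returned 'WY66O', offset=21
After 3 (tell()): offset=21
After 4 (seek(+3, CUR)): offset=21
After 5 (tell()): offset=21
After 6 (seek(-1, CUR)): offset=20
After 7 (read(1)): returned 'O', offset=21
After 8 (tell()): offset=21
After 9 (read(5)): returned '', offset=21
After 10 (tell()): offset=21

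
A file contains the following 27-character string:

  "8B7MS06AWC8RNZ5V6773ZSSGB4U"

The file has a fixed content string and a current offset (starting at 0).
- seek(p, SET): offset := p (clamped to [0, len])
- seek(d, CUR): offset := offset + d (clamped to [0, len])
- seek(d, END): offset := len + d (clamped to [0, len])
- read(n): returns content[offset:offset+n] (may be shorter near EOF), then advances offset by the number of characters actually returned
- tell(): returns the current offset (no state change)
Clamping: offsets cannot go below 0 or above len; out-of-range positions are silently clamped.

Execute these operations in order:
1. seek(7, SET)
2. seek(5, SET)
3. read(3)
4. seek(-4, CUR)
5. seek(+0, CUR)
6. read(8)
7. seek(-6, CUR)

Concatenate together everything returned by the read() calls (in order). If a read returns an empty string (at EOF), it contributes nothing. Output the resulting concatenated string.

After 1 (seek(7, SET)): offset=7
After 2 (seek(5, SET)): offset=5
After 3 (read(3)): returned '06A', offset=8
After 4 (seek(-4, CUR)): offset=4
After 5 (seek(+0, CUR)): offset=4
After 6 (read(8)): returned 'S06AWC8R', offset=12
After 7 (seek(-6, CUR)): offset=6

Answer: 06AS06AWC8R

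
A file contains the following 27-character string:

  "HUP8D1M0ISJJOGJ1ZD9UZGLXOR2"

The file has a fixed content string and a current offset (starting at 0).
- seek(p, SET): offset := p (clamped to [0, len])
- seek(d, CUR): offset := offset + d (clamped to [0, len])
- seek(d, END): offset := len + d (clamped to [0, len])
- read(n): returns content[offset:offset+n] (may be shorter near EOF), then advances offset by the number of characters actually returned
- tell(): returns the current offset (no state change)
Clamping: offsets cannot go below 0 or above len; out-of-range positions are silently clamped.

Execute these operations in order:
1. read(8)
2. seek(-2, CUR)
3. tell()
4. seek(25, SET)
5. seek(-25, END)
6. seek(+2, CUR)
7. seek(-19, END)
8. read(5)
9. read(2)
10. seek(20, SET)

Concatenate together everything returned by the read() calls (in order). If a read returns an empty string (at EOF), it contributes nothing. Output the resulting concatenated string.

After 1 (read(8)): returned 'HUP8D1M0', offset=8
After 2 (seek(-2, CUR)): offset=6
After 3 (tell()): offset=6
After 4 (seek(25, SET)): offset=25
After 5 (seek(-25, END)): offset=2
After 6 (seek(+2, CUR)): offset=4
After 7 (seek(-19, END)): offset=8
After 8 (read(5)): returned 'ISJJO', offset=13
After 9 (read(2)): returned 'GJ', offset=15
After 10 (seek(20, SET)): offset=20

Answer: HUP8D1M0ISJJOGJ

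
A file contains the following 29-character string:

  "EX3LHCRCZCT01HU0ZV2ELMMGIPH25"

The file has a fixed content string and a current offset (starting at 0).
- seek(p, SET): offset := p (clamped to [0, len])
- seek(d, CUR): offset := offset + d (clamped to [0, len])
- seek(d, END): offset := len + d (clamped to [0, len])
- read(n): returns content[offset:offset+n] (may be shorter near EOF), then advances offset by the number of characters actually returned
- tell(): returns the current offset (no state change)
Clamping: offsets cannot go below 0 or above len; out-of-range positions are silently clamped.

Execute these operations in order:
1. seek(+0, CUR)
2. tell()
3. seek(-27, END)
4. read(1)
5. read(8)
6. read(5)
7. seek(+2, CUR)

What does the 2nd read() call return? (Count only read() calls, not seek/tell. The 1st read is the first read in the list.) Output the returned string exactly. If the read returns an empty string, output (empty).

Answer: LHCRCZCT

Derivation:
After 1 (seek(+0, CUR)): offset=0
After 2 (tell()): offset=0
After 3 (seek(-27, END)): offset=2
After 4 (read(1)): returned '3', offset=3
After 5 (read(8)): returned 'LHCRCZCT', offset=11
After 6 (read(5)): returned '01HU0', offset=16
After 7 (seek(+2, CUR)): offset=18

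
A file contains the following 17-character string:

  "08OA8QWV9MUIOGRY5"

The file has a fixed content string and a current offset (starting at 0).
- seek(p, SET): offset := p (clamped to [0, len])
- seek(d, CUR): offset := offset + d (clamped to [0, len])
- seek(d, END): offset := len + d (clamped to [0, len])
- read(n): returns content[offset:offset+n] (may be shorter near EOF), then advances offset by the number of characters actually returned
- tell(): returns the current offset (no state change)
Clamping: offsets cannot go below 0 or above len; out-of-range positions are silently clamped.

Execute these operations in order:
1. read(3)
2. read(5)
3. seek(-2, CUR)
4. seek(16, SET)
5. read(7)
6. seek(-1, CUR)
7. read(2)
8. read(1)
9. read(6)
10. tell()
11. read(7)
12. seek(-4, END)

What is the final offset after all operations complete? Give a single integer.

After 1 (read(3)): returned '08O', offset=3
After 2 (read(5)): returned 'A8QWV', offset=8
After 3 (seek(-2, CUR)): offset=6
After 4 (seek(16, SET)): offset=16
After 5 (read(7)): returned '5', offset=17
After 6 (seek(-1, CUR)): offset=16
After 7 (read(2)): returned '5', offset=17
After 8 (read(1)): returned '', offset=17
After 9 (read(6)): returned '', offset=17
After 10 (tell()): offset=17
After 11 (read(7)): returned '', offset=17
After 12 (seek(-4, END)): offset=13

Answer: 13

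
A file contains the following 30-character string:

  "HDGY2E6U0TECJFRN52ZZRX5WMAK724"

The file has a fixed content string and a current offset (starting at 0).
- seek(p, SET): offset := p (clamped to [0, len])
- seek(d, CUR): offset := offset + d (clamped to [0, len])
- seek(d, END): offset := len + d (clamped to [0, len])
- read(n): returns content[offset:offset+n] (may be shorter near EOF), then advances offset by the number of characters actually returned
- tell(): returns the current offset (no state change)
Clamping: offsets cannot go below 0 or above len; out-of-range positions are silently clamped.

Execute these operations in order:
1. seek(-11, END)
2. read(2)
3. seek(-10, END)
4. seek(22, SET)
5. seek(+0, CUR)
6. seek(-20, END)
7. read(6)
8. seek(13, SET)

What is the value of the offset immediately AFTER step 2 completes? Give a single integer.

Answer: 21

Derivation:
After 1 (seek(-11, END)): offset=19
After 2 (read(2)): returned 'ZR', offset=21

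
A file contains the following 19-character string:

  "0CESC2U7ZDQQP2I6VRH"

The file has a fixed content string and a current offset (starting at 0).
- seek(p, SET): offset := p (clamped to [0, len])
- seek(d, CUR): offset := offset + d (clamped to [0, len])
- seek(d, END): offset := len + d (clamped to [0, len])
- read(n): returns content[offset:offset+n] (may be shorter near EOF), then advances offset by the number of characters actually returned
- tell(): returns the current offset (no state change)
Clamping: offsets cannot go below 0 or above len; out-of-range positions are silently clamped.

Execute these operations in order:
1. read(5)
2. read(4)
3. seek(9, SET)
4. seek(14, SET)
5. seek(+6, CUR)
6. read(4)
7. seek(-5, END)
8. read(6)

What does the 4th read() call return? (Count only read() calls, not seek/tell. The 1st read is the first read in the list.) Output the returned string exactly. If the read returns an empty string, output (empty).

Answer: I6VRH

Derivation:
After 1 (read(5)): returned '0CESC', offset=5
After 2 (read(4)): returned '2U7Z', offset=9
After 3 (seek(9, SET)): offset=9
After 4 (seek(14, SET)): offset=14
After 5 (seek(+6, CUR)): offset=19
After 6 (read(4)): returned '', offset=19
After 7 (seek(-5, END)): offset=14
After 8 (read(6)): returned 'I6VRH', offset=19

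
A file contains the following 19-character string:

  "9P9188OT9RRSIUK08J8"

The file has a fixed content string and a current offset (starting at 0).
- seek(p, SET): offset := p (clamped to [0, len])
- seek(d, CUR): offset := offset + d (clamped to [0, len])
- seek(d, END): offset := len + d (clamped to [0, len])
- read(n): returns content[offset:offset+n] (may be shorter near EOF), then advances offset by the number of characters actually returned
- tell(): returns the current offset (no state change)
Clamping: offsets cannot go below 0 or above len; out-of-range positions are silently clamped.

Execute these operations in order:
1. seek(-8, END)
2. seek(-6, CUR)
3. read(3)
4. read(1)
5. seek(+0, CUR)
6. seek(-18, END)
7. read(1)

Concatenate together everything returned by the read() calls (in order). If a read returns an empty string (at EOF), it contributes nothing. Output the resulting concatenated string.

After 1 (seek(-8, END)): offset=11
After 2 (seek(-6, CUR)): offset=5
After 3 (read(3)): returned '8OT', offset=8
After 4 (read(1)): returned '9', offset=9
After 5 (seek(+0, CUR)): offset=9
After 6 (seek(-18, END)): offset=1
After 7 (read(1)): returned 'P', offset=2

Answer: 8OT9P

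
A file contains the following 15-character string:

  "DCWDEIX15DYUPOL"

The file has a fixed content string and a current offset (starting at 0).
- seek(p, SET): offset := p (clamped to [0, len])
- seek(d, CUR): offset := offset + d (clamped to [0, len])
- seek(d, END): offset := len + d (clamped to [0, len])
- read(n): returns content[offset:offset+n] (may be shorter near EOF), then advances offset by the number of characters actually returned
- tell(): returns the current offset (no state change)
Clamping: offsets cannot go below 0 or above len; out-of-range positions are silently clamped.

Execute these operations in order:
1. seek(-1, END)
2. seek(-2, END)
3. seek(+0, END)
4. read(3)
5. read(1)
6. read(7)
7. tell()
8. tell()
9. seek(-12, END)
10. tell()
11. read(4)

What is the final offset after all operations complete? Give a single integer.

After 1 (seek(-1, END)): offset=14
After 2 (seek(-2, END)): offset=13
After 3 (seek(+0, END)): offset=15
After 4 (read(3)): returned '', offset=15
After 5 (read(1)): returned '', offset=15
After 6 (read(7)): returned '', offset=15
After 7 (tell()): offset=15
After 8 (tell()): offset=15
After 9 (seek(-12, END)): offset=3
After 10 (tell()): offset=3
After 11 (read(4)): returned 'DEIX', offset=7

Answer: 7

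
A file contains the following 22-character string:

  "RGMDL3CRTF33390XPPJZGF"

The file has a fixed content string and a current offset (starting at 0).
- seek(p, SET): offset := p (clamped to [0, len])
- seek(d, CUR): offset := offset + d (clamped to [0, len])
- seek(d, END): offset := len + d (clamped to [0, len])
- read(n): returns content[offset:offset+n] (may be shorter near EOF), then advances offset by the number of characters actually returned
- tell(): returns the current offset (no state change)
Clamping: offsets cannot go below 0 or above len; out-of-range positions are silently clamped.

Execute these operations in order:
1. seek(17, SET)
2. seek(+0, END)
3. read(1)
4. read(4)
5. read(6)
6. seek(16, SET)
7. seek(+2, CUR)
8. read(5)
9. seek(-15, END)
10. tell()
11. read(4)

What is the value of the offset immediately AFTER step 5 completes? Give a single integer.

After 1 (seek(17, SET)): offset=17
After 2 (seek(+0, END)): offset=22
After 3 (read(1)): returned '', offset=22
After 4 (read(4)): returned '', offset=22
After 5 (read(6)): returned '', offset=22

Answer: 22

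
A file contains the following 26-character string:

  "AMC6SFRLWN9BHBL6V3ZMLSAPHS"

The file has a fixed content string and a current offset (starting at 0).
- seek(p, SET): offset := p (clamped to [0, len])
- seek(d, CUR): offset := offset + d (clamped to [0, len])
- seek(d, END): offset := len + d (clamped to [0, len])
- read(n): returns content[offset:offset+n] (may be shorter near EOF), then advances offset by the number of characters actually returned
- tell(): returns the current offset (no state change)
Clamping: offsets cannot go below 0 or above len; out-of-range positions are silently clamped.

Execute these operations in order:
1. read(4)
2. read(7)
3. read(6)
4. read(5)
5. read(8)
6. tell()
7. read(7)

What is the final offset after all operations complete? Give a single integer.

Answer: 26

Derivation:
After 1 (read(4)): returned 'AMC6', offset=4
After 2 (read(7)): returned 'SFRLWN9', offset=11
After 3 (read(6)): returned 'BHBL6V', offset=17
After 4 (read(5)): returned '3ZMLS', offset=22
After 5 (read(8)): returned 'APHS', offset=26
After 6 (tell()): offset=26
After 7 (read(7)): returned '', offset=26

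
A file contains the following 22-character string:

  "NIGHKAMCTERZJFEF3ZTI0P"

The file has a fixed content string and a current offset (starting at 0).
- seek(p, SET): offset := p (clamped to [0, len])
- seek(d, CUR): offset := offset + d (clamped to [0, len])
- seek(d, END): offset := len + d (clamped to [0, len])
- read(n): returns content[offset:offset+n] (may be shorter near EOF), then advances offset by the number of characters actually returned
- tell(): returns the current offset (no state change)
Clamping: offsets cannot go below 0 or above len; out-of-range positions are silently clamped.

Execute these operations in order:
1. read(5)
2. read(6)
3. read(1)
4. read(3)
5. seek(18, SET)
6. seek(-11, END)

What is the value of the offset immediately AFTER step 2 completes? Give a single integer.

Answer: 11

Derivation:
After 1 (read(5)): returned 'NIGHK', offset=5
After 2 (read(6)): returned 'AMCTER', offset=11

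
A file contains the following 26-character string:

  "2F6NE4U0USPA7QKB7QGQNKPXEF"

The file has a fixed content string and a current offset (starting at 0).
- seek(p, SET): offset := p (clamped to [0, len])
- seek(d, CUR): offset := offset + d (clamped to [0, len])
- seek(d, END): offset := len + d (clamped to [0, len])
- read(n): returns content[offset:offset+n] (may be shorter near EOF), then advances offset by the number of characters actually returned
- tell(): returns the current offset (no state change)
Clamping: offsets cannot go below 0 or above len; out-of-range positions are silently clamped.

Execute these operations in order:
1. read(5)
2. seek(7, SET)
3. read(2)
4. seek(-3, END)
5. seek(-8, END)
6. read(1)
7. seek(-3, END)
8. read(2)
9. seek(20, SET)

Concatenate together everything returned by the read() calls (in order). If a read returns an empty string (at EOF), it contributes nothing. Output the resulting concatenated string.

After 1 (read(5)): returned '2F6NE', offset=5
After 2 (seek(7, SET)): offset=7
After 3 (read(2)): returned '0U', offset=9
After 4 (seek(-3, END)): offset=23
After 5 (seek(-8, END)): offset=18
After 6 (read(1)): returned 'G', offset=19
After 7 (seek(-3, END)): offset=23
After 8 (read(2)): returned 'XE', offset=25
After 9 (seek(20, SET)): offset=20

Answer: 2F6NE0UGXE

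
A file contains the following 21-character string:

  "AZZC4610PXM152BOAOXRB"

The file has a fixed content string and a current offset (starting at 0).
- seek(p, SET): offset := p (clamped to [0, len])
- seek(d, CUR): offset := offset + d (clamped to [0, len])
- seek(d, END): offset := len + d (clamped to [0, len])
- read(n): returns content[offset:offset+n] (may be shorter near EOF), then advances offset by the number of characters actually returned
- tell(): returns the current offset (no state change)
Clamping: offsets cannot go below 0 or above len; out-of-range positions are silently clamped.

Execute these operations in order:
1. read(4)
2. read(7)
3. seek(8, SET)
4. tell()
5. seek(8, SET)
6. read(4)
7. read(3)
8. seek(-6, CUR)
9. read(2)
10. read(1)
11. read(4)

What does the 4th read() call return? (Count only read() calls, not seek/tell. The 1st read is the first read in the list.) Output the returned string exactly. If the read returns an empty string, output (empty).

Answer: 52B

Derivation:
After 1 (read(4)): returned 'AZZC', offset=4
After 2 (read(7)): returned '4610PXM', offset=11
After 3 (seek(8, SET)): offset=8
After 4 (tell()): offset=8
After 5 (seek(8, SET)): offset=8
After 6 (read(4)): returned 'PXM1', offset=12
After 7 (read(3)): returned '52B', offset=15
After 8 (seek(-6, CUR)): offset=9
After 9 (read(2)): returned 'XM', offset=11
After 10 (read(1)): returned '1', offset=12
After 11 (read(4)): returned '52BO', offset=16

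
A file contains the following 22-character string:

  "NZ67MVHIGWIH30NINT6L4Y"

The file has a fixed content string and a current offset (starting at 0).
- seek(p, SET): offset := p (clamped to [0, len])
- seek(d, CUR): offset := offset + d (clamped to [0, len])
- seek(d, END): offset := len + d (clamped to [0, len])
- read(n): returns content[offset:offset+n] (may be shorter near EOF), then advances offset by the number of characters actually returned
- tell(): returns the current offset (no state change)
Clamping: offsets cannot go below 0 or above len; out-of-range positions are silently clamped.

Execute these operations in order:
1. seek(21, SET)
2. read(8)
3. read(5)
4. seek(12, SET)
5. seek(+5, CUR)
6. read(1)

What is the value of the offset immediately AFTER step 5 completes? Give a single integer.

After 1 (seek(21, SET)): offset=21
After 2 (read(8)): returned 'Y', offset=22
After 3 (read(5)): returned '', offset=22
After 4 (seek(12, SET)): offset=12
After 5 (seek(+5, CUR)): offset=17

Answer: 17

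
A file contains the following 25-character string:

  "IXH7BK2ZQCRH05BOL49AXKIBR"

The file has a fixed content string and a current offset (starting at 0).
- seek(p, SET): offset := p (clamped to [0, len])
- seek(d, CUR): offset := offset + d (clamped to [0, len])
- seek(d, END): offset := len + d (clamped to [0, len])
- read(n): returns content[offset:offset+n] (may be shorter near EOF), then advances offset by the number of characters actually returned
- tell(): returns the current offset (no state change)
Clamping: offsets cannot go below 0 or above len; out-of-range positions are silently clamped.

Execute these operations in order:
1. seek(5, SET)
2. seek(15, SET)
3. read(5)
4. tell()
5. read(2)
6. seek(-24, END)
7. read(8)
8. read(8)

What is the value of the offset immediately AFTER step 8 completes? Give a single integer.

After 1 (seek(5, SET)): offset=5
After 2 (seek(15, SET)): offset=15
After 3 (read(5)): returned 'OL49A', offset=20
After 4 (tell()): offset=20
After 5 (read(2)): returned 'XK', offset=22
After 6 (seek(-24, END)): offset=1
After 7 (read(8)): returned 'XH7BK2ZQ', offset=9
After 8 (read(8)): returned 'CRH05BOL', offset=17

Answer: 17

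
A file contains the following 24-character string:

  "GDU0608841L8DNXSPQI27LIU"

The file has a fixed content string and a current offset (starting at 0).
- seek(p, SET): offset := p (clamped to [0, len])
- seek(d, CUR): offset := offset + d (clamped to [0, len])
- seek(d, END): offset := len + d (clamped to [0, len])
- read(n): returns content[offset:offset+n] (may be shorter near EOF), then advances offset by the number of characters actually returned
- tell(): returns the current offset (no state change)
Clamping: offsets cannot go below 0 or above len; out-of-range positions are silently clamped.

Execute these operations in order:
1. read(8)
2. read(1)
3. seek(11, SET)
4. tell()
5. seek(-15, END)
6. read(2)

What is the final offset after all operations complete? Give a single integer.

After 1 (read(8)): returned 'GDU06088', offset=8
After 2 (read(1)): returned '4', offset=9
After 3 (seek(11, SET)): offset=11
After 4 (tell()): offset=11
After 5 (seek(-15, END)): offset=9
After 6 (read(2)): returned '1L', offset=11

Answer: 11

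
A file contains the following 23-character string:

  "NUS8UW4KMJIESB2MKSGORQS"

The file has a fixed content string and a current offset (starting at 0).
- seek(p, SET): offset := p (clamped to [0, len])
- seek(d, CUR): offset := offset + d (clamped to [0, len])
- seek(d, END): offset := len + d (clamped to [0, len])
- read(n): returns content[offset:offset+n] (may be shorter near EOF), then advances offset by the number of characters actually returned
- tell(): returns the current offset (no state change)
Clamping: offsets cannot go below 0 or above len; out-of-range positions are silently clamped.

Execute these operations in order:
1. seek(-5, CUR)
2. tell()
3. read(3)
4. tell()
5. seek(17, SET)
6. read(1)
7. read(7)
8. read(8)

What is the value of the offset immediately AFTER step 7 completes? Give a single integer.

Answer: 23

Derivation:
After 1 (seek(-5, CUR)): offset=0
After 2 (tell()): offset=0
After 3 (read(3)): returned 'NUS', offset=3
After 4 (tell()): offset=3
After 5 (seek(17, SET)): offset=17
After 6 (read(1)): returned 'S', offset=18
After 7 (read(7)): returned 'GORQS', offset=23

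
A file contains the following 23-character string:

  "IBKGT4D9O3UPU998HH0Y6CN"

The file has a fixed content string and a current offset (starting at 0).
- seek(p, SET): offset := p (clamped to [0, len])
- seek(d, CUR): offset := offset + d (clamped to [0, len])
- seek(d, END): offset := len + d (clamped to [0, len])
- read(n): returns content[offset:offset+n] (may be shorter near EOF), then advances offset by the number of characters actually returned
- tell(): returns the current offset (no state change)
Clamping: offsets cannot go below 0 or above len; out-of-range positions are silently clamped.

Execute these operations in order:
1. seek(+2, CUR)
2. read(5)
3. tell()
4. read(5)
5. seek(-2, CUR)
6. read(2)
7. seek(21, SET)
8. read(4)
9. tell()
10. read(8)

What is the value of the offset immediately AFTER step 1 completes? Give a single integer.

Answer: 2

Derivation:
After 1 (seek(+2, CUR)): offset=2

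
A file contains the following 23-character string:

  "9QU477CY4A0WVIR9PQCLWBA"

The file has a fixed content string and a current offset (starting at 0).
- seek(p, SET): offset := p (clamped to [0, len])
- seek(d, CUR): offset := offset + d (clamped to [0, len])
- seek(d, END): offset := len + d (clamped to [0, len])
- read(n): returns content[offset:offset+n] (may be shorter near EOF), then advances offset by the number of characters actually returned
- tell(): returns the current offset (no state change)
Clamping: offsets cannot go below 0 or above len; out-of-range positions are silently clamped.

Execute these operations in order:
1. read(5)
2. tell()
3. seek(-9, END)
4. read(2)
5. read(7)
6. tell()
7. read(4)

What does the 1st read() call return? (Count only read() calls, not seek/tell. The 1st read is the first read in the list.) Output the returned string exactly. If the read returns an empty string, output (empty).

After 1 (read(5)): returned '9QU47', offset=5
After 2 (tell()): offset=5
After 3 (seek(-9, END)): offset=14
After 4 (read(2)): returned 'R9', offset=16
After 5 (read(7)): returned 'PQCLWBA', offset=23
After 6 (tell()): offset=23
After 7 (read(4)): returned '', offset=23

Answer: 9QU47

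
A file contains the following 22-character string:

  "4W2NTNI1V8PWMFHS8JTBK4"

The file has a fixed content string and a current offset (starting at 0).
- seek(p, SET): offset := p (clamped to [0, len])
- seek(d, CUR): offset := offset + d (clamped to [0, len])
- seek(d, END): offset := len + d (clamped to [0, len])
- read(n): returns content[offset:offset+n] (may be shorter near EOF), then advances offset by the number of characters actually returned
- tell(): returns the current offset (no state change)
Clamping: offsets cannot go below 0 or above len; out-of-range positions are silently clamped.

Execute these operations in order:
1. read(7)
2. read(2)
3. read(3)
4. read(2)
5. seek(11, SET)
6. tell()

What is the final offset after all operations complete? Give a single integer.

Answer: 11

Derivation:
After 1 (read(7)): returned '4W2NTNI', offset=7
After 2 (read(2)): returned '1V', offset=9
After 3 (read(3)): returned '8PW', offset=12
After 4 (read(2)): returned 'MF', offset=14
After 5 (seek(11, SET)): offset=11
After 6 (tell()): offset=11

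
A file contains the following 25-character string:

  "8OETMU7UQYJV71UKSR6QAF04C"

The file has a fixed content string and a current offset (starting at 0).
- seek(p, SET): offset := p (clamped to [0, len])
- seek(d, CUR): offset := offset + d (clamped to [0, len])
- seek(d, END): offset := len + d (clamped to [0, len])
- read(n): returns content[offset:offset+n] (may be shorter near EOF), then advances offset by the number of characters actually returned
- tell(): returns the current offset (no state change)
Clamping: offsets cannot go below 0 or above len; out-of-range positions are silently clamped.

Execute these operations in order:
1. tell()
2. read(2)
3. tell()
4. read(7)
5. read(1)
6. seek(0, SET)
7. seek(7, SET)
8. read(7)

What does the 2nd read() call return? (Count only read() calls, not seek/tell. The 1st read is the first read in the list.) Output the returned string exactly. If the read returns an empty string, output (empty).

Answer: ETMU7UQ

Derivation:
After 1 (tell()): offset=0
After 2 (read(2)): returned '8O', offset=2
After 3 (tell()): offset=2
After 4 (read(7)): returned 'ETMU7UQ', offset=9
After 5 (read(1)): returned 'Y', offset=10
After 6 (seek(0, SET)): offset=0
After 7 (seek(7, SET)): offset=7
After 8 (read(7)): returned 'UQYJV71', offset=14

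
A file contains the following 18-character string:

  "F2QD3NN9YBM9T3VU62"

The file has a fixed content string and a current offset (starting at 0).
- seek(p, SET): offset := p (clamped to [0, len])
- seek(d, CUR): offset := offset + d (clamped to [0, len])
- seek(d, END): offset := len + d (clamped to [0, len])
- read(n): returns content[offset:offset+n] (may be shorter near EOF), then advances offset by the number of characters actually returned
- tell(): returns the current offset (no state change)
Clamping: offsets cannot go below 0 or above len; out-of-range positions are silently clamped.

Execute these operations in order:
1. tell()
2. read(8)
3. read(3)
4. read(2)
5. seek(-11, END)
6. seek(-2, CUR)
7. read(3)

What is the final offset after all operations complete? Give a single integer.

Answer: 8

Derivation:
After 1 (tell()): offset=0
After 2 (read(8)): returned 'F2QD3NN9', offset=8
After 3 (read(3)): returned 'YBM', offset=11
After 4 (read(2)): returned '9T', offset=13
After 5 (seek(-11, END)): offset=7
After 6 (seek(-2, CUR)): offset=5
After 7 (read(3)): returned 'NN9', offset=8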